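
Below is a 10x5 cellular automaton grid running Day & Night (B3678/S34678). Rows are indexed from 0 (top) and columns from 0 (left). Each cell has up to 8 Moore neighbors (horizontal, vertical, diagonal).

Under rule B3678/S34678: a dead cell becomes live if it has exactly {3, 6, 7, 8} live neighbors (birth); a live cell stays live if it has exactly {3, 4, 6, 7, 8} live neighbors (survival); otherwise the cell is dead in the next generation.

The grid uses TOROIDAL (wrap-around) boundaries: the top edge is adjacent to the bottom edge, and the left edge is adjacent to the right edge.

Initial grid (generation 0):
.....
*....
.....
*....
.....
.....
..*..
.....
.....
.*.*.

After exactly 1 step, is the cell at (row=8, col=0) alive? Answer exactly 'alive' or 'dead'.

Answer: dead

Derivation:
Simulating step by step:
Generation 0 (given above): 5 live cells
Generation 1: 0 live cells
.....
.....
.....
.....
.....
.....
.....
.....
.....
.....

Cell (8,0) at generation 1: 0 -> dead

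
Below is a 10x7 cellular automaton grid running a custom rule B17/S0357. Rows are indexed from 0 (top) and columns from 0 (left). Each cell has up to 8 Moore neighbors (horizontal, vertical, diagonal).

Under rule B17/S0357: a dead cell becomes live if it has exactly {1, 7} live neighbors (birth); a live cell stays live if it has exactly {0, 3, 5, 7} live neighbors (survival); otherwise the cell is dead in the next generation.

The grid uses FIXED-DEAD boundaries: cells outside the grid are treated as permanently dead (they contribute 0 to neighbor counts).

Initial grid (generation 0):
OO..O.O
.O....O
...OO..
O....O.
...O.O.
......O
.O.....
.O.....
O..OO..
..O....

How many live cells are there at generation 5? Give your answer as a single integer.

Simulating step by step:
Generation 0 (given above): 19 live cells
Generation 1: 17 live cells
...OO..
.......
.......
OO.....
OOOO...
OO.O...
.....OO
.....O.
.....O.
O....O.
Generation 2: 16 live cells
..O..O.
..O..O.
..O....
O...O..
O.O....
O......
...O...
.....O.
OO.....
OO.....
Generation 3: 24 live cells
.......
.......
O.....O
....OO.
..O.OO.
....O..
OOOO.OO
...O.OO
OO..OOO
OO.....
Generation 4: 24 live cells
.......
OO...OO
OO.O...
O.O.O..
.OO....
.......
..OO..O
...O..O
OO..O.O
OO.O...
Generation 5: 22 live cells
..O.O..
OO.O...
.O.....
O....O.
.O..OO.
O...OOO
.O.....
...O...
OO.....
OO....O
Population at generation 5: 22

Answer: 22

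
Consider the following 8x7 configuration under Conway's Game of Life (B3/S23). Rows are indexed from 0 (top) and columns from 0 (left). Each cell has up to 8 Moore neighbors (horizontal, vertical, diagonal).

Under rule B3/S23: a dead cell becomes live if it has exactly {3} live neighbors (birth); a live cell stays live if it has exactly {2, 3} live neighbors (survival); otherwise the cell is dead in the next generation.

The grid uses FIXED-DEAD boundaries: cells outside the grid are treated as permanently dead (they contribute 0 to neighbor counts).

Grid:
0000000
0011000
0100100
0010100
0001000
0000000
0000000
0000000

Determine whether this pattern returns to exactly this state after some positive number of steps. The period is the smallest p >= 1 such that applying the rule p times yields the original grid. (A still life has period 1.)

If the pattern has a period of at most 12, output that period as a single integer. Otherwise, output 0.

Simulating and comparing each generation to the original:
Gen 0 (original, given above): 7 live cells
Gen 1: 7 live cells, MATCHES original -> period = 1

Answer: 1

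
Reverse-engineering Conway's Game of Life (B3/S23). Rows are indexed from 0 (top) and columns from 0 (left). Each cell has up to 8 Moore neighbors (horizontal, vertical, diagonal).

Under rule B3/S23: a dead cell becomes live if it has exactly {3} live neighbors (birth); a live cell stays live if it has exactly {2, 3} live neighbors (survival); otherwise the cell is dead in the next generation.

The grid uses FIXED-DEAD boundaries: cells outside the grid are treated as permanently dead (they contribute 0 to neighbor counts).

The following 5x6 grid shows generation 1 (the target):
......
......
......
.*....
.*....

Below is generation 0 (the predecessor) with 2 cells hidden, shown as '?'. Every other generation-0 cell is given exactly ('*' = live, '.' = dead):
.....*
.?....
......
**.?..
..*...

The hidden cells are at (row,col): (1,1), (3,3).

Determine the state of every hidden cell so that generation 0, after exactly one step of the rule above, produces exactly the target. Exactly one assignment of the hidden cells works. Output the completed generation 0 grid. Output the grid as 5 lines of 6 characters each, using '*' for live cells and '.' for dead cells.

Hidden generation-0 cells (in order): (1,1), (3,3).
A hidden cell only influences target cells in its own 3x3 neighborhood. Try each of the 2^2 = 4 assignments, step the completed generation 0 forward once under B3/S23, and compare with the target:
  (1,1)=. (3,3)=. -> step reproduces the target at every cell -> ACCEPT
  (1,1)=. (3,3)=* -> step gives (3,2)='*' but target has '.' -> reject
  (1,1)=* (3,3)=. -> step gives (2,0)='*' but target has '.' -> reject
  (1,1)=* (3,3)=* -> step gives (2,0)='*' but target has '.' -> reject
Unique solution: (1,1)=dead, (3,3)=dead.
Check: live-neighbor counts of every cell in the completed generation 0:
000010
000011
221000
122100
231100
Applying B3/S23 to generation 0 with these counts gives:
......
......
......
.*....
.*....
which matches the target exactly.

Answer: .....*
......
......
**....
..*...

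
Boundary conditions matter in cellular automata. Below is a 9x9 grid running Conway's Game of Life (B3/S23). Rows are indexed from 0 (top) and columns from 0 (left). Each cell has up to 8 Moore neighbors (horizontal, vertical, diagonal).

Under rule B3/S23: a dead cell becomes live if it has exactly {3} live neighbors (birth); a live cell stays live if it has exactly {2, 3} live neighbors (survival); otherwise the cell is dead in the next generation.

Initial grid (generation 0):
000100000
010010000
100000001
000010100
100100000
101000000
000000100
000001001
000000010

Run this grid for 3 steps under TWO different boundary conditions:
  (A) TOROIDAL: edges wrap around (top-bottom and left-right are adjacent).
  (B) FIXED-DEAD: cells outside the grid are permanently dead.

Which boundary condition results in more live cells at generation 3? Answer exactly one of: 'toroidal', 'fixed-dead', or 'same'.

Under TOROIDAL boundary, generation 3:
000000000
000000000
010000001
000000001
001000000
011000000
000000000
000000000
000000000
Population = 6

Under FIXED-DEAD boundary, generation 3:
000000000
000000000
000000000
000000000
000000000
000000000
000000000
000000000
000000000
Population = 0

Comparison: toroidal=6, fixed-dead=0 -> toroidal

Answer: toroidal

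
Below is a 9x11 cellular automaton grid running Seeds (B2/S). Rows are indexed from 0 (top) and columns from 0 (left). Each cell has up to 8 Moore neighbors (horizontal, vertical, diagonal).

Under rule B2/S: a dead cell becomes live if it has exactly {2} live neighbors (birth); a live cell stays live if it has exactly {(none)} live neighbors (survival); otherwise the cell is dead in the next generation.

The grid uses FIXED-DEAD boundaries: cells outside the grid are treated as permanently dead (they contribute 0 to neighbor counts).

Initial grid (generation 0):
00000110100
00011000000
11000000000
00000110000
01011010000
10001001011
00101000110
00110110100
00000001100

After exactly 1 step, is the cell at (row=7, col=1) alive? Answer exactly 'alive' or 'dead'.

Answer: alive

Derivation:
Simulating step by step:
Generation 0 (given above): 29 live cells
Generation 1: 24 live cells
00010001000
11100011000
00110010000
00010001000
10100000111
00000010000
00000000000
01000000000
00111100010

Cell (7,1) at generation 1: 1 -> alive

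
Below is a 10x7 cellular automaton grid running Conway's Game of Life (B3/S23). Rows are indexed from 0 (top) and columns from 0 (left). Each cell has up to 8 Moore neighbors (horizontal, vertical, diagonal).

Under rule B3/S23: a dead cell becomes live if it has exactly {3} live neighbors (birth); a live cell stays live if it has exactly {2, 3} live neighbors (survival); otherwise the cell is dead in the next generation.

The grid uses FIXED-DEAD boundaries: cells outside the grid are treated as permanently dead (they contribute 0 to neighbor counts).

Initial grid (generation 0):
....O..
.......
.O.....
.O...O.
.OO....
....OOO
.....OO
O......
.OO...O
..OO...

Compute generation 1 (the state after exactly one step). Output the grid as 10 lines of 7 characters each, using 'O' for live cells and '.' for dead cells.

Simulating step by step:
Generation 0 (given above): 17 live cells
Generation 1: 19 live cells
(generation 1 grid is the final answer)

Answer: .......
.......
.......
OO.....
.OO.O.O
....O.O
....O.O
.O...OO
.OOO...
.OOO...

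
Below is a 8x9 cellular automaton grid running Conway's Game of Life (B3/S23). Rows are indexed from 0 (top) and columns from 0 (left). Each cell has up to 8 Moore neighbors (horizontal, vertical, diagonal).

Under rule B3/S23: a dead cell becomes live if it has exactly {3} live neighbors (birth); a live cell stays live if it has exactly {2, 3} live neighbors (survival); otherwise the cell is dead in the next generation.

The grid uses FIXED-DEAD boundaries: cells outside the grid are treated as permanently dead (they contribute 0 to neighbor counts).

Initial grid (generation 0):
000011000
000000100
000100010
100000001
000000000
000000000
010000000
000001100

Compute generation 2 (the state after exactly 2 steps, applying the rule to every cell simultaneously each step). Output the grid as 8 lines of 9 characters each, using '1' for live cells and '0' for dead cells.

Simulating step by step:
Generation 0 (given above): 10 live cells
Generation 1: 5 live cells
000001000
000011100
000000010
000000000
000000000
000000000
000000000
000000000
Generation 2: 8 live cells
(generation 2 grid is the final answer)

Answer: 000011100
000011100
000001100
000000000
000000000
000000000
000000000
000000000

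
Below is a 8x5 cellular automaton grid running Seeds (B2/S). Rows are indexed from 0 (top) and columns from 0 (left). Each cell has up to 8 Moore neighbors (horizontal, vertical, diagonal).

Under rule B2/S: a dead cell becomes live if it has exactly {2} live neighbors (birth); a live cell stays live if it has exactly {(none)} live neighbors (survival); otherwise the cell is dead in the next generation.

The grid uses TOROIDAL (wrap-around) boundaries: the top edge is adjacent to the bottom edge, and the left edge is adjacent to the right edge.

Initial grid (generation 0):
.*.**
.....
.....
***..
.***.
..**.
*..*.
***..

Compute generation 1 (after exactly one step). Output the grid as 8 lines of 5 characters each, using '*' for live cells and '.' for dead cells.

Answer: .....
*.***
*.*..
....*
.....
*....
.....
.....

Derivation:
Simulating step by step:
Generation 0 (given above): 16 live cells
Generation 1: 8 live cells
(generation 1 grid is the final answer)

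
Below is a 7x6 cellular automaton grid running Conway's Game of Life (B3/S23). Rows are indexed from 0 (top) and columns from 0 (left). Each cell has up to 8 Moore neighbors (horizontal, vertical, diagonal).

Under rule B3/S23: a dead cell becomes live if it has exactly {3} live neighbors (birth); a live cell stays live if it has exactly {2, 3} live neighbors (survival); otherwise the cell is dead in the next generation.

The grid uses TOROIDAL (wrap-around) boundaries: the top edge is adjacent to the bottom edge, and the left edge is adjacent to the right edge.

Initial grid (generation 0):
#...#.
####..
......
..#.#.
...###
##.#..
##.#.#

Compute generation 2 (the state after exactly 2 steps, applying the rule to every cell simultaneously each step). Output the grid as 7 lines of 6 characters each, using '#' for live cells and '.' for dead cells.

Answer: ##..##
######
.###..
....##
.##..#
.#..#.
..###.

Derivation:
Simulating step by step:
Generation 0 (given above): 18 live cells
Generation 1: 14 live cells
....#.
####.#
......
....##
##...#
.#.#..
...#..
Generation 2: 23 live cells
(generation 2 grid is the final answer)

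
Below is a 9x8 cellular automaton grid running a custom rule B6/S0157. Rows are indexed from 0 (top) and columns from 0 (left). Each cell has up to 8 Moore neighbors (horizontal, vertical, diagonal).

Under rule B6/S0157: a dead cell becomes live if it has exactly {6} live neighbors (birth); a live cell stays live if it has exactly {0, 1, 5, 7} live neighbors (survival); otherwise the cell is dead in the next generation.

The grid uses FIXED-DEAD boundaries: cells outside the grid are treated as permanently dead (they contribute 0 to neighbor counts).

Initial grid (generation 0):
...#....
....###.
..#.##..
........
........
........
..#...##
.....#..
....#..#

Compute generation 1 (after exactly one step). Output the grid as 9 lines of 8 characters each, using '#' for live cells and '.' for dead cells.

Answer: ...#....
........
..#.....
........
........
........
..#....#
........
....#..#

Derivation:
Simulating step by step:
Generation 0 (given above): 13 live cells
Generation 1: 6 live cells
(generation 1 grid is the final answer)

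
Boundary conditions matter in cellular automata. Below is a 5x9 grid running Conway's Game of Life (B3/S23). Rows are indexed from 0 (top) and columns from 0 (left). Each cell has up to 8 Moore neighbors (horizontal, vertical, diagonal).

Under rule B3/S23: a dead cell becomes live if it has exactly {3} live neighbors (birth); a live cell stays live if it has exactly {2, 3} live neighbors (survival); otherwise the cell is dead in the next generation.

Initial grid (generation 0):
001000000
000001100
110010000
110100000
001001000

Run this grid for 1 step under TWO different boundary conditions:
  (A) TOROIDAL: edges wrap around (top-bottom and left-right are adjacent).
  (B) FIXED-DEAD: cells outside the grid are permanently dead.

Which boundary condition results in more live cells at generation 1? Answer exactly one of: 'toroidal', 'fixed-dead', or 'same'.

Under TOROIDAL boundary, generation 1:
000001100
010001000
111011000
100110000
001100000
Population = 14

Under FIXED-DEAD boundary, generation 1:
000000000
010001000
111011000
100110000
011000000
Population = 12

Comparison: toroidal=14, fixed-dead=12 -> toroidal

Answer: toroidal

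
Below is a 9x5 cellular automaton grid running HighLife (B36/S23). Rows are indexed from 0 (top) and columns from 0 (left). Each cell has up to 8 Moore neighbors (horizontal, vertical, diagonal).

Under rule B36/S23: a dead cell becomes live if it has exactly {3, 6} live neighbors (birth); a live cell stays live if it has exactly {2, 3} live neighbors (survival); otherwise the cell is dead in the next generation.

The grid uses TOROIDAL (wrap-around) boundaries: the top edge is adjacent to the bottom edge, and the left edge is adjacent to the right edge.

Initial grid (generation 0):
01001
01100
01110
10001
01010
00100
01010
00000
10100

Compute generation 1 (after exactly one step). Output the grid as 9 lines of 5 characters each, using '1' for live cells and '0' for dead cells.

Answer: 00010
00000
00011
10001
11111
01010
00100
01100
11000

Derivation:
Simulating step by step:
Generation 0 (given above): 16 live cells
Generation 1: 17 live cells
(generation 1 grid is the final answer)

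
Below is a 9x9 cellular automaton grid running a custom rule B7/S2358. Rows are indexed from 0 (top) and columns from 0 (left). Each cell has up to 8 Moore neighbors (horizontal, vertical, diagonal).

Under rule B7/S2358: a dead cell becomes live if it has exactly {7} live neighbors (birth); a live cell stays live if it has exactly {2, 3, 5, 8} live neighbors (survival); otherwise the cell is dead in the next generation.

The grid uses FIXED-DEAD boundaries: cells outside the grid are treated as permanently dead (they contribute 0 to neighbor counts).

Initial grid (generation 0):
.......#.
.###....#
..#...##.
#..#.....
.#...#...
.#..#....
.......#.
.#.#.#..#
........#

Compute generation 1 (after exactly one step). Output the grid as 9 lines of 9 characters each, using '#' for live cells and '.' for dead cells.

Simulating step by step:
Generation 0 (given above): 20 live cells
Generation 1: 7 live cells
(generation 1 grid is the final answer)

Answer: .........
.###....#
.......#.
.........
.#.......
.........
.........
........#
.........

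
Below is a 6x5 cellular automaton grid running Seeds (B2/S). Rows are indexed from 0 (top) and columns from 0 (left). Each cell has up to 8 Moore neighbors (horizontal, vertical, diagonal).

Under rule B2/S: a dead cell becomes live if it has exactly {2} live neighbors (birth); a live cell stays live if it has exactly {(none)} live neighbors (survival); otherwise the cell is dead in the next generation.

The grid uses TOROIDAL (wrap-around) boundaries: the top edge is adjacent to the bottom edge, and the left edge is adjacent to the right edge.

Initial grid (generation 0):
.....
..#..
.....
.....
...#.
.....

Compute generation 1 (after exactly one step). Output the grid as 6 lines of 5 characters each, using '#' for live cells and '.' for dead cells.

Simulating step by step:
Generation 0 (given above): 2 live cells
Generation 1: 0 live cells
(generation 1 grid is the final answer)

Answer: .....
.....
.....
.....
.....
.....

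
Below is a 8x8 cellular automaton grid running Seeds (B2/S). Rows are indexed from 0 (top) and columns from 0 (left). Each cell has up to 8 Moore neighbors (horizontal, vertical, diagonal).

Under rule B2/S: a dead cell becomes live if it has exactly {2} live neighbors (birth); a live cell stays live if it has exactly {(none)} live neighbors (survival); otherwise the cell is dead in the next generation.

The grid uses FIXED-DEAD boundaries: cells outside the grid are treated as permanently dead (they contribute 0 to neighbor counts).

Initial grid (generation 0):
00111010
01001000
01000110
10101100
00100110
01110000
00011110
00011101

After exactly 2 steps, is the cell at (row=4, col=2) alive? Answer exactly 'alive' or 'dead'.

Answer: dead

Derivation:
Simulating step by step:
Generation 0 (given above): 27 live cells
Generation 1: 9 live cells
01000000
10000001
00000000
00000001
10000000
00000001
01000001
00100000
Generation 2: 12 live cells
10000000
01000000
00000011
00000000
00000011
11000010
00100010
01000000

Cell (4,2) at generation 2: 0 -> dead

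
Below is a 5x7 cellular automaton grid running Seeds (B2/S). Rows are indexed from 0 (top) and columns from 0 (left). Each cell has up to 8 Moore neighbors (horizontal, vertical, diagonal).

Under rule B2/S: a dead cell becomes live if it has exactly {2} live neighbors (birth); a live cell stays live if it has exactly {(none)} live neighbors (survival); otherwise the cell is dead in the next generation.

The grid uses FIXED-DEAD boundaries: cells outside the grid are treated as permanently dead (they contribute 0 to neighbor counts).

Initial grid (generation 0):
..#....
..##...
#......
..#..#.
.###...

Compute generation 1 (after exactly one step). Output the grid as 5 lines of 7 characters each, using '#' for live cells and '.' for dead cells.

Simulating step by step:
Generation 0 (given above): 9 live cells
Generation 1: 5 live cells
(generation 1 grid is the final answer)

Answer: .#.....
.......
....#..
#...#..
....#..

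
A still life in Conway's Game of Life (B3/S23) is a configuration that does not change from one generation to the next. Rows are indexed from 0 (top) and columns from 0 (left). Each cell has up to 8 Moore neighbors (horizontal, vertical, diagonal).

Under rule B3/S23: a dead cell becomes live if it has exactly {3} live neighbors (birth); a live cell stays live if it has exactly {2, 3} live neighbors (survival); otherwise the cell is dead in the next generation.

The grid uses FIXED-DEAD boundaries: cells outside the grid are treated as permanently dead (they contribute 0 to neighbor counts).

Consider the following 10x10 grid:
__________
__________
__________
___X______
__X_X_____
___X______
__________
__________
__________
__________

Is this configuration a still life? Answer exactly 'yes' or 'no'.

Compute generation 1 and compare to generation 0 (given above):
Generation 1:
__________
__________
__________
___X______
__X_X_____
___X______
__________
__________
__________
__________
The grids are IDENTICAL -> still life.

Answer: yes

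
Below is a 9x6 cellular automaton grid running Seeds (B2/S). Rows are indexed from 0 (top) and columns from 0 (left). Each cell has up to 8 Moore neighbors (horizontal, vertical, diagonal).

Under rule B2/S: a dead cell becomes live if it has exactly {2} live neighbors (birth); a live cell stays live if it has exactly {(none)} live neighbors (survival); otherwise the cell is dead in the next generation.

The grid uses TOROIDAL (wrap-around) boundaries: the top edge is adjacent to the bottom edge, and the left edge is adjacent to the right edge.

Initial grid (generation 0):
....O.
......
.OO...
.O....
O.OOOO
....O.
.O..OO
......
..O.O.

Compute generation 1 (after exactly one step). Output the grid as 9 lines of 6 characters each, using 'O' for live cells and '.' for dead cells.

Answer: .....O
.OOO..
O.....
......
......
......
O..O..
OOO...
.....O

Derivation:
Simulating step by step:
Generation 0 (given above): 15 live cells
Generation 1: 11 live cells
(generation 1 grid is the final answer)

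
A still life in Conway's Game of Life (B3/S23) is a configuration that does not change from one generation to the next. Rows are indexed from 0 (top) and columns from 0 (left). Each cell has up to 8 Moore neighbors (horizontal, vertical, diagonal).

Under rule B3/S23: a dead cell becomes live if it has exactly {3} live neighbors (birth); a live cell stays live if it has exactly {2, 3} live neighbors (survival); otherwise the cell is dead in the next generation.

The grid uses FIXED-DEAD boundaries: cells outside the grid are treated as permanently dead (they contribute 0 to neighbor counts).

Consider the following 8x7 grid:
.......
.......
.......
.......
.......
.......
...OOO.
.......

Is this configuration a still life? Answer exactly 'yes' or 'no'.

Answer: no

Derivation:
Compute generation 1 and compare to generation 0 (given above):
Generation 1:
.......
.......
.......
.......
.......
....O..
....O..
....O..
Cell (5,4) differs: gen0=0 vs gen1=1 -> NOT a still life.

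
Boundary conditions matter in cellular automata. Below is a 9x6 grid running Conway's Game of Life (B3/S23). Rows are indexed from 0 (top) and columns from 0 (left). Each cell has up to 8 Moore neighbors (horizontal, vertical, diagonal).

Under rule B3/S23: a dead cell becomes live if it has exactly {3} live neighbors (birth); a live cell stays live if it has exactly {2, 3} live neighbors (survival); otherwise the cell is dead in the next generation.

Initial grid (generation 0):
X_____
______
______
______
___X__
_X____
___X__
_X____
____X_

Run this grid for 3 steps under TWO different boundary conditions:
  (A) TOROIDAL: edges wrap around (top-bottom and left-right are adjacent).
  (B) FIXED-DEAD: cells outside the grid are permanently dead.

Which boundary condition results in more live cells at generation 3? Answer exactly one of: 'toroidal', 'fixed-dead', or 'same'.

Answer: same

Derivation:
Under TOROIDAL boundary, generation 3:
______
______
______
______
______
______
______
______
______
Population = 0

Under FIXED-DEAD boundary, generation 3:
______
______
______
______
______
______
______
______
______
Population = 0

Comparison: toroidal=0, fixed-dead=0 -> same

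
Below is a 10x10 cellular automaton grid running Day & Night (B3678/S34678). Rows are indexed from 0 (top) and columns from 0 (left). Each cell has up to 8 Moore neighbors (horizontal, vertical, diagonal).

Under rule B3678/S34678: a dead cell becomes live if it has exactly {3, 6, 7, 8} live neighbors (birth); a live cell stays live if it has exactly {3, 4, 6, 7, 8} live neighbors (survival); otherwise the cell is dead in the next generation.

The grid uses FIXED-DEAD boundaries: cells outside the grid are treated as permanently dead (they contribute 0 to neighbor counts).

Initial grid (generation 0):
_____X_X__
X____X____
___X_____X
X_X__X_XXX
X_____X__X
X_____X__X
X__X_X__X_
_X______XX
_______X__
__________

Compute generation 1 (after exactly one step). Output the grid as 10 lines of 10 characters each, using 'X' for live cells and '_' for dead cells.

Simulating step by step:
Generation 0 (given above): 26 live cells
Generation 1: 23 live cells
(generation 1 grid is the final answer)

Answer: ______X___
____X_X___
_X__X_X___
_X____X_XX
_____XX__X
_X___X_XX_
_X_____XX_
_______XX_
________X_
__________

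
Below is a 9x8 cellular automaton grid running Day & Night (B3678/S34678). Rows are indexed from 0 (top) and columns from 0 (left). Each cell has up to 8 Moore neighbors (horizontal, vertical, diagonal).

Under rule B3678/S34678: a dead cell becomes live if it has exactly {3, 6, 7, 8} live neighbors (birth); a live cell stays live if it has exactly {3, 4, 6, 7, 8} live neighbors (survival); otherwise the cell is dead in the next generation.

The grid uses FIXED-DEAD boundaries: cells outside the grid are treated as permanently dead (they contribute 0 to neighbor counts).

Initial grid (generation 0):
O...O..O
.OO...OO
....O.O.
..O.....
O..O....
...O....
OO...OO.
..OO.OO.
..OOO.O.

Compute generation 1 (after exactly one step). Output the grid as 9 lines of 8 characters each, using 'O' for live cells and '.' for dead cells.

Answer: .O....O.
...O..OO
.OOO.O.O
...O....
..O.....
OOO.O...
...O.OO.
..OO..OO
..OOO...

Derivation:
Simulating step by step:
Generation 0 (given above): 25 live cells
Generation 1: 26 live cells
(generation 1 grid is the final answer)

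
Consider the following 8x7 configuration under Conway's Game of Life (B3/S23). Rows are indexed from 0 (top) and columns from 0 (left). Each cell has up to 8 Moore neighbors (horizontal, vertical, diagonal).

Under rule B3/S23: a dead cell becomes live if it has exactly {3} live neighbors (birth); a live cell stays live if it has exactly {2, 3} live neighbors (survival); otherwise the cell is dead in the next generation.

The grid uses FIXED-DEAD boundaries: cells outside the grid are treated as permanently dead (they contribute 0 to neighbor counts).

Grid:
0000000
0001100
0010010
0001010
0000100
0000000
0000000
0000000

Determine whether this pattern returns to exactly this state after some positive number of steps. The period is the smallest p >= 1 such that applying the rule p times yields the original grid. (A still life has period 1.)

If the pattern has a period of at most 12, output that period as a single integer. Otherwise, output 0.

Answer: 1

Derivation:
Simulating and comparing each generation to the original:
Gen 0 (original, given above): 7 live cells
Gen 1: 7 live cells, MATCHES original -> period = 1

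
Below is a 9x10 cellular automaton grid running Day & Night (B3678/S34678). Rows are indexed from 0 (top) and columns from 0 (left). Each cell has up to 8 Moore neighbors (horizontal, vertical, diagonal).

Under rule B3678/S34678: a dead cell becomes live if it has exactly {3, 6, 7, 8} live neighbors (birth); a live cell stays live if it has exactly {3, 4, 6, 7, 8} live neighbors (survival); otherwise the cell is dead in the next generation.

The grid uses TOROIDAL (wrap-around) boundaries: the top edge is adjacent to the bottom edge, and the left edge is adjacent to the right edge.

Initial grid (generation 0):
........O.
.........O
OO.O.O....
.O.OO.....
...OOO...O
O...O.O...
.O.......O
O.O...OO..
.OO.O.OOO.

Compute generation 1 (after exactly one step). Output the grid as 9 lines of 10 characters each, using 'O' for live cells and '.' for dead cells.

Simulating step by step:
Generation 0 (given above): 28 live cells
Generation 1: 31 live cells
(generation 1 grid is the final answer)

Answer: ........OO
O.........
O.........
...OO.....
O.OO.O....
O..OO....O
.O...OOO..
O.OO.OOO.O
.O.O.OO.OO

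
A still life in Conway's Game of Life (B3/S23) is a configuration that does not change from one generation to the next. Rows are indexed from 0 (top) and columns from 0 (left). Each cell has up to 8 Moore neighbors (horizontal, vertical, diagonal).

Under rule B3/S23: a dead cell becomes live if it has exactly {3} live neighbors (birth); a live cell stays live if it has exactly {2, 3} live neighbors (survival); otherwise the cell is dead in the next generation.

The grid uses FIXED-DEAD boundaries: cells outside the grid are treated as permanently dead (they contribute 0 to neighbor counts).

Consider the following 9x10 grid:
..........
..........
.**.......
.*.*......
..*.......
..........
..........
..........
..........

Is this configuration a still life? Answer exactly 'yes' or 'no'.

Answer: yes

Derivation:
Compute generation 1 and compare to generation 0 (given above):
Generation 1:
..........
..........
.**.......
.*.*......
..*.......
..........
..........
..........
..........
The grids are IDENTICAL -> still life.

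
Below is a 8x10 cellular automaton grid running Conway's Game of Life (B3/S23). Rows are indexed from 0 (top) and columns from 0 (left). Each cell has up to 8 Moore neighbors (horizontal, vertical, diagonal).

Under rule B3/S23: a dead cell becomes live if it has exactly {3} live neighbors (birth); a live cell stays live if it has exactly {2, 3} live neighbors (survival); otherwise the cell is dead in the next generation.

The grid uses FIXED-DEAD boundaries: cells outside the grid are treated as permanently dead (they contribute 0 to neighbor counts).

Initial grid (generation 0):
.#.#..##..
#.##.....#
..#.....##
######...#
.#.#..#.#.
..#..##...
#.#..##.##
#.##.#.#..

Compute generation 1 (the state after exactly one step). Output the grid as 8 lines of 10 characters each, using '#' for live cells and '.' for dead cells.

Answer: .#.#......
...#...#.#
#.......##
#...##.#.#
#.....##..
..###...##
..#.....#.
..####.##.

Derivation:
Simulating step by step:
Generation 0 (given above): 36 live cells
Generation 1: 29 live cells
(generation 1 grid is the final answer)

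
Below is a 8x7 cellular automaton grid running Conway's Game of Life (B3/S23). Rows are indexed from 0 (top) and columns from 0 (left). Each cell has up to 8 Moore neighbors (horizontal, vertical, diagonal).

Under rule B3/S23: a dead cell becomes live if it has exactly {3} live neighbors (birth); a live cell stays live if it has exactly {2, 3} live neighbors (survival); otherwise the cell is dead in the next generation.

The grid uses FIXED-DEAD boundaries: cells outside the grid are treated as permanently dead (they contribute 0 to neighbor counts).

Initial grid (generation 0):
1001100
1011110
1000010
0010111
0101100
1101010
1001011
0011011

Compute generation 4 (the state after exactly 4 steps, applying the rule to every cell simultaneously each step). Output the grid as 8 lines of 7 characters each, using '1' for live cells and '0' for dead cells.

Answer: 0010000
0010000
0010000
0010000
0011101
0000011
0010000
0011000

Derivation:
Simulating step by step:
Generation 0 (given above): 29 live cells
Generation 1: 24 live cells
0110010
1010010
0010000
0110001
1100001
1101011
1001000
0011011
Generation 2: 17 live cells
0110000
0011000
0011000
1010000
0000001
0000111
1001000
0011100
Generation 3: 14 live cells
0111000
0000000
0000000
0111000
0000001
0000111
0010000
0011100
Generation 4: 13 live cells
(generation 4 grid is the final answer)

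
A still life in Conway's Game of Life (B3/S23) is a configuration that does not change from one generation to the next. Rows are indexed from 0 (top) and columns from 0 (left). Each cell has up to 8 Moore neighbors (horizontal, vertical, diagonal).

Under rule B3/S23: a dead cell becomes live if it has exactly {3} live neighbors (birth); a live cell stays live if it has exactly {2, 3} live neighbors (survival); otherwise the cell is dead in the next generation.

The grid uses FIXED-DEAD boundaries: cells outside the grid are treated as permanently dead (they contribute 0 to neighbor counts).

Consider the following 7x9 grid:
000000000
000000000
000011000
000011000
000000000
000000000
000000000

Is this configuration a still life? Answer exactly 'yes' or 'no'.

Answer: yes

Derivation:
Compute generation 1 and compare to generation 0 (given above):
Generation 1:
000000000
000000000
000011000
000011000
000000000
000000000
000000000
The grids are IDENTICAL -> still life.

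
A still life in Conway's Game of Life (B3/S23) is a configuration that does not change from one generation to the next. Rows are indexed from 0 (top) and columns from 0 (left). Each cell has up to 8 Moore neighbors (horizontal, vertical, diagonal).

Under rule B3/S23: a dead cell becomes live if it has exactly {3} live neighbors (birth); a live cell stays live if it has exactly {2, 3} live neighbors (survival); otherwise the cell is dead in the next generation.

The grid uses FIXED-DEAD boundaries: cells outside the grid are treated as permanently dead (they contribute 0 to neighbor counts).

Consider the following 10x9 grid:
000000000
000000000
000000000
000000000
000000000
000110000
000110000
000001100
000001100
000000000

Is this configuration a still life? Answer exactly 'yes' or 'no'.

Answer: no

Derivation:
Compute generation 1 and compare to generation 0 (given above):
Generation 1:
000000000
000000000
000000000
000000000
000000000
000110000
000100000
000000100
000001100
000000000
Cell (6,4) differs: gen0=1 vs gen1=0 -> NOT a still life.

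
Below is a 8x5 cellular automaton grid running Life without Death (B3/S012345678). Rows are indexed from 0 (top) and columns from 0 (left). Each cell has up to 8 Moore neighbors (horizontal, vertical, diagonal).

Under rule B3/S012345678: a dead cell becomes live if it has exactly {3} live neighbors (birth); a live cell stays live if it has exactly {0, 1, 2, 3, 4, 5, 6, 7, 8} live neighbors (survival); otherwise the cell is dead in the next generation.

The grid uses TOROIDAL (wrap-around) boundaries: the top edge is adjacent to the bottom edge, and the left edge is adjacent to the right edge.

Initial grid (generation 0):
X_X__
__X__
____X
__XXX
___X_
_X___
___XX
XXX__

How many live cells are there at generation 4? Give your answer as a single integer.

Simulating step by step:
Generation 0 (given above): 14 live cells
Generation 1: 22 live cells
X_XX_
_XXX_
__X_X
__XXX
___XX
_XXXX
___XX
XXX__
Generation 2: 26 live cells
X_XX_
XXXX_
X_X_X
X_XXX
_X_XX
_XXXX
___XX
XXX__
Generation 3: 26 live cells
X_XX_
XXXX_
X_X_X
X_XXX
_X_XX
_XXXX
___XX
XXX__
Generation 4: 26 live cells
X_XX_
XXXX_
X_X_X
X_XXX
_X_XX
_XXXX
___XX
XXX__
Population at generation 4: 26

Answer: 26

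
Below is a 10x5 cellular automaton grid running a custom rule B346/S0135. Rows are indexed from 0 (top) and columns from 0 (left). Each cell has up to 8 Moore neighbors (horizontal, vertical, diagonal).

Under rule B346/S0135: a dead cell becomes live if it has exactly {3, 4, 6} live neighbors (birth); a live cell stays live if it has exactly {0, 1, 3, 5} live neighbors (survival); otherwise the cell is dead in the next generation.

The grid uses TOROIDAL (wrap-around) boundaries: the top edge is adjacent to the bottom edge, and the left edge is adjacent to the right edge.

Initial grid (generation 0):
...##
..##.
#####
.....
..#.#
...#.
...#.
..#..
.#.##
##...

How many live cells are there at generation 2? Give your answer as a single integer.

Answer: 18

Derivation:
Simulating step by step:
Generation 0 (given above): 19 live cells
Generation 1: 30 live cells
#####
###.#
.#..#
###.#
..###
..###
..#..
..###
###..
..##.
Generation 2: 18 live cells
#...#
..###
.....
#..#.
..#.#
.#..#
.#..#
#....
..###
...#.
Population at generation 2: 18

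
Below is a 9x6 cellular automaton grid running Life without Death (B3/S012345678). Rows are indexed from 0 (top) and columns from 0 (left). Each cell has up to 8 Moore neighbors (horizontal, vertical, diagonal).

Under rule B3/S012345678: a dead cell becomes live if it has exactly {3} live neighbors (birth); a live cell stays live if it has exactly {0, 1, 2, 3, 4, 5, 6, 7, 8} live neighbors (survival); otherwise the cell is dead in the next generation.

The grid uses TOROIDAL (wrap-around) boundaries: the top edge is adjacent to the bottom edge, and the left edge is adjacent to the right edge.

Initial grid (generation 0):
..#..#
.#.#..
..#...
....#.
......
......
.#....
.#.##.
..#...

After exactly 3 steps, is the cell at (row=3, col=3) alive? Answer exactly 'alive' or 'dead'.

Simulating step by step:
Generation 0 (given above): 11 live cells
Generation 1: 17 live cells
.###.#
.#.#..
..##..
....#.
......
......
.##...
.#.##.
.##.#.
Generation 2: 23 live cells
.###.#
##.#..
..###.
...##.
......
......
.###..
##.##.
.##.##
Generation 3: 30 live cells
.###.#
##.#.#
.#####
..###.
......
..#...
#####.
##.##.
.##.##

Cell (3,3) at generation 3: 1 -> alive

Answer: alive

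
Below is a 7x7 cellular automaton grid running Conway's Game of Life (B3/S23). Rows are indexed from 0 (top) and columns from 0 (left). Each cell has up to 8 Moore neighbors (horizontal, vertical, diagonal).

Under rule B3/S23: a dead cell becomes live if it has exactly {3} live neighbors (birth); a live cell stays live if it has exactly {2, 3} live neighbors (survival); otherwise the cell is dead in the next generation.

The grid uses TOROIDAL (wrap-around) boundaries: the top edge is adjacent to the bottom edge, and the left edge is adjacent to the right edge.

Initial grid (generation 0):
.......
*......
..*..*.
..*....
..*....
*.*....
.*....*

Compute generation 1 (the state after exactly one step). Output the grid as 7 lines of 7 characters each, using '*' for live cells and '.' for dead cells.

Answer: *......
.......
.*.....
.***...
..**...
*.*....
**.....

Derivation:
Simulating step by step:
Generation 0 (given above): 9 live cells
Generation 1: 11 live cells
(generation 1 grid is the final answer)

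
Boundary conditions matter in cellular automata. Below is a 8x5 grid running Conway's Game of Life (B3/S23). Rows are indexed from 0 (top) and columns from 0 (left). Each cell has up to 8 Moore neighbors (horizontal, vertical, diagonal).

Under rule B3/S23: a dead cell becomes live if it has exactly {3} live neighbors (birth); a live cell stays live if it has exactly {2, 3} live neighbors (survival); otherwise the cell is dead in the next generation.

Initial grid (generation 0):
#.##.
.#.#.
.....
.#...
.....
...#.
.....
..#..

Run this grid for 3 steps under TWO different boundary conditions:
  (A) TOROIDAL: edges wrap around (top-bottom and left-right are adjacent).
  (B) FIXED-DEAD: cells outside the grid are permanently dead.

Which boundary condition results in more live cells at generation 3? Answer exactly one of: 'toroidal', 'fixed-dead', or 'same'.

Under TOROIDAL boundary, generation 3:
.##..
#####
...##
.....
.....
.....
..#..
.###.
Population = 13

Under FIXED-DEAD boundary, generation 3:
.....
.#.#.
..#..
.....
.....
.....
.....
.....
Population = 3

Comparison: toroidal=13, fixed-dead=3 -> toroidal

Answer: toroidal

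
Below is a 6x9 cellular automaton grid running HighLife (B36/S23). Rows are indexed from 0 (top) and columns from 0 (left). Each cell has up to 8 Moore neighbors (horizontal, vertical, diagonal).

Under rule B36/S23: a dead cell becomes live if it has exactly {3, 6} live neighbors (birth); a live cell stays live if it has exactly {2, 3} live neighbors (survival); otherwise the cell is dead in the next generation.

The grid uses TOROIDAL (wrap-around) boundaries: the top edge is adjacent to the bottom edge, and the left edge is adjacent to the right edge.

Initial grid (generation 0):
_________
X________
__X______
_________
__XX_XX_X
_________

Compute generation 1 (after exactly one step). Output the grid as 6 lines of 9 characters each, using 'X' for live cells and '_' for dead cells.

Simulating step by step:
Generation 0 (given above): 7 live cells
Generation 1: 2 live cells
(generation 1 grid is the final answer)

Answer: _________
_________
_________
__XX_____
_________
_________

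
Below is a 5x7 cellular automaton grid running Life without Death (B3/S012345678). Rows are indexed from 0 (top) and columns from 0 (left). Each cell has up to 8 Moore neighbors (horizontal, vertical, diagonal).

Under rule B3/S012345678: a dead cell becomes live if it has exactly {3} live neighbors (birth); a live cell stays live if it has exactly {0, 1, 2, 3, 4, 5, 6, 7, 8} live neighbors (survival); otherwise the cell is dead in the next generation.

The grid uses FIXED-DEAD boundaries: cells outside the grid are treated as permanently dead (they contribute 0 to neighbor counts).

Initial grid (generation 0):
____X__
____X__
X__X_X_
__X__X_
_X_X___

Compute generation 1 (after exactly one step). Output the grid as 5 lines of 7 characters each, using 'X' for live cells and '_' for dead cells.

Answer: ____X__
___XXX_
X__X_X_
_XXX_X_
_XXX___

Derivation:
Simulating step by step:
Generation 0 (given above): 9 live cells
Generation 1: 14 live cells
(generation 1 grid is the final answer)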